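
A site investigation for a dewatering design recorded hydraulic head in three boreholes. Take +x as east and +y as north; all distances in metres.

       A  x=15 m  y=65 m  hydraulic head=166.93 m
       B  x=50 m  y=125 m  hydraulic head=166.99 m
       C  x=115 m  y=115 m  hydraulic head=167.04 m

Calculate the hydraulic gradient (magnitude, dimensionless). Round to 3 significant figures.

Taking A as reference: B−A = (35, 60, +0.06); C−A = (100, 50, +0.11).
Determinant of the coordinate differences = 35·50 − 100·60 = -4250.
∂h/∂x = [(+0.06)·50 − (+0.11)·60] / -4250 = +0.0008471
∂h/∂y = [35·(+0.11) − 100·(+0.06)] / -4250 = +0.0005059
|∇h| = √(0.0008471² + 0.0005059²) = 0.0009867

0.000987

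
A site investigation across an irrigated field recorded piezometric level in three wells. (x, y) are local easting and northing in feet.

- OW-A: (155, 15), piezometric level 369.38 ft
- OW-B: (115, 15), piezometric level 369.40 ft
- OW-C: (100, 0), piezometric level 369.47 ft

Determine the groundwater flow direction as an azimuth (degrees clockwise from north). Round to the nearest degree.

Taking OW-A as reference: OW-B−OW-A = (-40, 0, +0.02); OW-C−OW-A = (-55, -15, +0.09).
Determinant of the coordinate differences = (-40)·(-15) − (-55)·0 = 600.
∂h/∂x = [(+0.02)·(-15) − (+0.09)·0] / 600 = -0.0005000
∂h/∂y = [(-40)·(+0.09) − (-55)·(+0.02)] / 600 = -0.004167
Flow direction (−∇h) has components (+0.0005000 E, +0.004167 N).
Azimuth = atan2(E, N) = atan2(+0.0005000, +0.004167) = 6.8° ≈ 007°.

007°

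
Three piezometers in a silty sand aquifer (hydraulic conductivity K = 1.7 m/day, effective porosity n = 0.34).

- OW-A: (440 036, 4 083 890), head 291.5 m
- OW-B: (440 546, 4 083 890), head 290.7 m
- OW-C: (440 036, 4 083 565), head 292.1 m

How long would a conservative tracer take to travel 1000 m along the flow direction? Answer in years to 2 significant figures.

∂h/∂x = (290.7 − 291.5) / (440546 − 440036) = -0.001569
∂h/∂y = (292.1 − 291.5) / (4083565 − 4083890) = -0.001846
|∇h| = √(-0.001569² + -0.001846²) = 0.002423
Seepage velocity v = K·i/n = 1.7 × 0.002423 / 0.34 = 0.01211 m/day.
t = 1000 / 0.01211 = 8.258e+04 days = 226 years.

230 years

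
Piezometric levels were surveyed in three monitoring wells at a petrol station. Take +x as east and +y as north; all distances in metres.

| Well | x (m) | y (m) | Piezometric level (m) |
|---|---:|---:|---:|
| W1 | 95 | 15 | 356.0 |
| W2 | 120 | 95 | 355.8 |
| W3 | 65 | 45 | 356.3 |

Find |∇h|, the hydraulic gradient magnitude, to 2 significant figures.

0.0095

Three-point gradient (reference W1): Δ to W2 = (25, 80, -0.2), Δ to W3 = (-30, 30, +0.3).
∂h/∂x = -0.009524, ∂h/∂y = +0.0004762 (det = 3150).
|∇h| = √(-0.009524² + 0.0004762²) = 0.009536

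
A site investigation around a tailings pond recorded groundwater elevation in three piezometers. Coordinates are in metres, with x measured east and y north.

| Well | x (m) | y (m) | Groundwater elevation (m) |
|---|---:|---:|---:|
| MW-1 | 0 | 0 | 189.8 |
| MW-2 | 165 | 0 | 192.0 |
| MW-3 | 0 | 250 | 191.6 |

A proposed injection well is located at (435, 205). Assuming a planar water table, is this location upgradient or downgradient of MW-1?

∂h/∂x = (192.0 − 189.8) / (165 − 0) = +0.01333
∂h/∂y = (191.6 − 189.8) / (250 − 0) = +0.007200
Head at (435, 205) = 189.8 + (+0.01333)·(435) + (+0.007200)·(205) = 197.08 m.
That is higher than the 189.8 m at MW-1, so the point is upgradient.

upgradient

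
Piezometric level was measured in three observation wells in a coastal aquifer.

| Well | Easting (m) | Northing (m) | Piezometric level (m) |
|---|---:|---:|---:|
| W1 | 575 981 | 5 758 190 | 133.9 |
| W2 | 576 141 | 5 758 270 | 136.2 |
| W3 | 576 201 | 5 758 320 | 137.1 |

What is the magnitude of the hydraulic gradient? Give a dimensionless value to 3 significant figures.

0.0136

Taking W1 as reference: W2−W1 = (160, 80, +2.3); W3−W1 = (220, 130, +3.2).
Solve a·Δx + b·Δy = Δh: det = 160·130 − 220·80 = 3200.
∂h/∂x = [(+2.3)·130 − (+3.2)·80] / 3200 = +0.01344
∂h/∂y = [160·(+3.2) − 220·(+2.3)] / 3200 = +0.001875
|∇h| = √(0.01344² + 0.001875²) = 0.01357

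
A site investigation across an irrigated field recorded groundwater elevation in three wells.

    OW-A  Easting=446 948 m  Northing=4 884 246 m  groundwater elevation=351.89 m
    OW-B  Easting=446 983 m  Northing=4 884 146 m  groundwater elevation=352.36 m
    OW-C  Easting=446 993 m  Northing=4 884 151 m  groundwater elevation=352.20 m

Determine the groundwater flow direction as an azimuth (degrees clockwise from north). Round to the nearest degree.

With h = a·x + b·y + c and OW-A as origin, the differences give:
  35·a + (-100)·b = +0.47
  45·a + (-95)·b = +0.31
Eliminate b (×(-95) and ×(-100), subtract): 1175·a = -13.650 → a = ∂h/∂x = -0.01162
Back-substitute: b = ∂h/∂y = -0.008766.
Flow direction (−∇h) has components (+0.01162 E, +0.008766 N).
Azimuth = atan2(E, N) = atan2(+0.01162, +0.008766) = 53.0° ≈ 053°.

053°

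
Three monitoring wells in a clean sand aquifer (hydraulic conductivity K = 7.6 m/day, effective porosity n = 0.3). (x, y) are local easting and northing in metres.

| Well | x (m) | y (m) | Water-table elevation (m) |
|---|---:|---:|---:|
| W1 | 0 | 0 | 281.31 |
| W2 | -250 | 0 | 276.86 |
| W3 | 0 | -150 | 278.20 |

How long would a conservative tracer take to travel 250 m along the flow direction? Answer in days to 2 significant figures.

360 days

∂h/∂x = (276.86 − 281.31) / (-250 − 0) = +0.01780
∂h/∂y = (278.20 − 281.31) / (-150 − 0) = +0.02073
|∇h| = √(0.01780² + 0.02073²) = 0.02732
Seepage velocity v = K·i/n = 7.6 × 0.02732 / 0.3 = 0.6921 m/day.
t = 250 / 0.6921 = 361.2 days.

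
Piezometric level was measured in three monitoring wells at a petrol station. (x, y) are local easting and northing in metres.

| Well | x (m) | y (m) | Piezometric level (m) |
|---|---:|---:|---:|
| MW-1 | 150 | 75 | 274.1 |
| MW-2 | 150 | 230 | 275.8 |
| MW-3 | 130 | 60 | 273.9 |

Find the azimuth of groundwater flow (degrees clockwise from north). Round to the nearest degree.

189°

Taking MW-1 as reference: MW-2−MW-1 = (0, 155, +1.7); MW-3−MW-1 = (-20, -15, -0.2).
Solve a·Δx + b·Δy = Δh: det = 0·(-15) − (-20)·155 = 3100.
∂h/∂x = [(+1.7)·(-15) − (-0.2)·155] / 3100 = +0.001774
∂h/∂y = [0·(-0.2) − (-20)·(+1.7)] / 3100 = +0.01097
Flow direction (−∇h) has components (-0.001774 E, -0.01097 N).
Azimuth = atan2(E, N) = atan2(-0.001774, -0.01097) = 189.2° ≈ 189°.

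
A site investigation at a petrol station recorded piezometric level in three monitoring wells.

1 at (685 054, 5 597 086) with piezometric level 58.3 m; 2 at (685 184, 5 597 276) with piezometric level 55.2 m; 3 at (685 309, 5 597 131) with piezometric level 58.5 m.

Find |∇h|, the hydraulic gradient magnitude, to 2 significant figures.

0.020

With h = a·x + b·y + c and 1 as origin, the differences give:
  130·a + 190·b = -3.1
  255·a + 45·b = +0.2
Eliminate b (×45 and ×190, subtract): -42600·a = -177.50 → a = ∂h/∂x = +0.004167
Back-substitute: b = ∂h/∂y = -0.01917.
|∇h| = √(0.004167² + -0.01917²) = 0.01962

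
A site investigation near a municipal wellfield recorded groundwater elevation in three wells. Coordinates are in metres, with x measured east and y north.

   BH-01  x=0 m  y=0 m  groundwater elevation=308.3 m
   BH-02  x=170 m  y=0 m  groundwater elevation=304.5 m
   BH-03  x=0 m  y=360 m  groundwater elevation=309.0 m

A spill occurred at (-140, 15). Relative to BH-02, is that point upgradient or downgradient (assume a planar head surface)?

∂h/∂x = (304.5 − 308.3) / (170 − 0) = -0.02235
∂h/∂y = (309.0 − 308.3) / (360 − 0) = +0.001944
Head at (-140, 15) = 308.3 + (-0.02235)·(-140) + (+0.001944)·(15) = 311.46 m.
That is higher than the 304.5 m at BH-02, so the point is upgradient.

upgradient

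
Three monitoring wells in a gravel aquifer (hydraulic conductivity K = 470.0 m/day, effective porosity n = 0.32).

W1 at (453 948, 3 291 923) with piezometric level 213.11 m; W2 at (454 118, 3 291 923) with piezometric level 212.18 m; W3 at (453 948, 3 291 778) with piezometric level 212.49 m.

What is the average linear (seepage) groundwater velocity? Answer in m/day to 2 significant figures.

∂h/∂x = (212.18 − 213.11) / (454118 − 453948) = -0.005471
∂h/∂y = (212.49 − 213.11) / (3291778 − 3291923) = +0.004276
|∇h| = √(-0.005471² + 0.004276²) = 0.006944
Seepage velocity v = K·i/n = 470.0 × 0.006944 / 0.32 = 10.2 m/day.

10 m/day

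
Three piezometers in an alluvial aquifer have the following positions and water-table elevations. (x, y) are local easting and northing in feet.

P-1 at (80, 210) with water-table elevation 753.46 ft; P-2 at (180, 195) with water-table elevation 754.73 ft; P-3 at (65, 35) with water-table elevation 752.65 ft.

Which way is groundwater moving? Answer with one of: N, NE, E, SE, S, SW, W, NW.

W

Three-point gradient (reference P-1): Δ to P-2 = (100, -15, +1.27), Δ to P-3 = (-15, -175, -0.81).
∂h/∂x = +0.01322, ∂h/∂y = +0.003495 (det = -17725).
Flow = −∇h = (-0.01322 east, -0.003495 north), which points west.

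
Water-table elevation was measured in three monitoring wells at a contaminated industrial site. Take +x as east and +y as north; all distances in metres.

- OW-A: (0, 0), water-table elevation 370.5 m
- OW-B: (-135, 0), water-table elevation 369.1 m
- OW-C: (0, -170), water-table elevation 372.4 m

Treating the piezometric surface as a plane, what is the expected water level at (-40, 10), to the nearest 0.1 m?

∂h/∂x = (369.1 − 370.5) / (-135 − 0) = +0.01037
∂h/∂y = (372.4 − 370.5) / (-170 − 0) = -0.01118
h(-40, 10) = 370.5 + (+0.01037)·(-40) + (-0.01118)·(10) = 370.5 -0.415 -0.112 = 369.973 m.

370.0 m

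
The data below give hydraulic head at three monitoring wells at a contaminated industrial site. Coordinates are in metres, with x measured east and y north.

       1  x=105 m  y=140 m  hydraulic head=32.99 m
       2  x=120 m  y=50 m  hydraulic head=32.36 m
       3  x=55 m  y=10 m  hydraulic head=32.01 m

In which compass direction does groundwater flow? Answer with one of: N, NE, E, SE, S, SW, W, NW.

Three-point gradient (reference 1): Δ to 2 = (15, -90, -0.63), Δ to 3 = (-50, -130, -0.98).
∂h/∂x = +0.0009767, ∂h/∂y = +0.007163 (det = -6450).
Flow = −∇h = (-0.0009767 east, -0.007163 north), which points south.

S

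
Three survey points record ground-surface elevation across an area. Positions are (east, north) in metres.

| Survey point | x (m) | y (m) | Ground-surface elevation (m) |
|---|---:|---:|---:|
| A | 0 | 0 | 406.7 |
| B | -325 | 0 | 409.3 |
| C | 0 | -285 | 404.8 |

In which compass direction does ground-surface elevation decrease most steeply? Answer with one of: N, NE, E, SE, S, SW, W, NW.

∂z/∂x = (409.3 − 406.7) / (-325 − 0) = -0.008000
∂z/∂y = (404.8 − 406.7) / (-285 − 0) = +0.006667
Steepest decrease is along −∇f = (+0.008000 E, -0.006667 N) → southeast.

SE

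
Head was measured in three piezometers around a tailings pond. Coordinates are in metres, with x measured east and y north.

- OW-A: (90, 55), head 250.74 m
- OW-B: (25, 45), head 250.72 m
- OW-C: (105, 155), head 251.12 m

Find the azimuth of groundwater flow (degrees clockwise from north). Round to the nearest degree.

176°

With h = a·x + b·y + c and OW-A as origin, the differences give:
  (-65)·a + (-10)·b = -0.02
  15·a + 100·b = +0.38
Eliminate b (×100 and ×(-10), subtract): -6350·a = 1.800 → a = ∂h/∂x = -0.0002835
Back-substitute: b = ∂h/∂y = +0.003843.
Flow direction (−∇h) has components (+0.0002835 E, -0.003843 N).
Azimuth = atan2(E, N) = atan2(+0.0002835, -0.003843) = 175.8° ≈ 176°.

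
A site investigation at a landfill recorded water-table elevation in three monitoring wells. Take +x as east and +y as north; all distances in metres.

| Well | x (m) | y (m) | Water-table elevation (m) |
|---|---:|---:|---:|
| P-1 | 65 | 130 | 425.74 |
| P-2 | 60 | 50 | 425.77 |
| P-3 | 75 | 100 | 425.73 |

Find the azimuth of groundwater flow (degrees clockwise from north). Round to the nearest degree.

Taking P-1 as reference: P-2−P-1 = (-5, -80, +0.03); P-3−P-1 = (10, -30, -0.01).
Determinant of the coordinate differences = (-5)·(-30) − 10·(-80) = 950.
∂h/∂x = [(+0.03)·(-30) − (-0.01)·(-80)] / 950 = -0.001789
∂h/∂y = [(-5)·(-0.01) − 10·(+0.03)] / 950 = -0.0002632
Flow direction (−∇h) has components (+0.001789 E, +0.0002632 N).
Azimuth = atan2(E, N) = atan2(+0.001789, +0.0002632) = 81.6° ≈ 082°.

082°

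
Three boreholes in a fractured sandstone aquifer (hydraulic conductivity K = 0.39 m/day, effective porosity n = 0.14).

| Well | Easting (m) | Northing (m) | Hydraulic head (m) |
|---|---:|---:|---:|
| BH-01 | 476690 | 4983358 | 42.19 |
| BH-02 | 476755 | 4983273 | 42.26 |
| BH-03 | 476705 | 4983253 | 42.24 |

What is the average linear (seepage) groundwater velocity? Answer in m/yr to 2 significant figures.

Taking BH-01 as reference: BH-02−BH-01 = (65, -85, +0.07); BH-03−BH-01 = (15, -105, +0.05).
Determinant of the coordinate differences = 65·(-105) − 15·(-85) = -5550.
∂h/∂x = [(+0.07)·(-105) − (+0.05)·(-85)] / -5550 = +0.0005586
∂h/∂y = [65·(+0.05) − 15·(+0.07)] / -5550 = -0.0003964
|∇h| = √(0.0005586² + -0.0003964²) = 0.000685
Seepage velocity v = K·i/n = 0.39 × 0.000685 / 0.14 = 0.001908 m/day = 0.6969 m/yr.

0.70 m/yr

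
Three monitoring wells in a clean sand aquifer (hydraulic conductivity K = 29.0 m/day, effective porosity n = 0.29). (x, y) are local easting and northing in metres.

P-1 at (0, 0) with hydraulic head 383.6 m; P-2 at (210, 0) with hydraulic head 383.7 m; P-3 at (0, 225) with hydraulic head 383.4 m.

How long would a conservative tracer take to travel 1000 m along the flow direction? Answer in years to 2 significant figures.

∂h/∂x = (383.7 − 383.6) / (210 − 0) = +0.0004762
∂h/∂y = (383.4 − 383.6) / (225 − 0) = -0.0008889
|∇h| = √(0.0004762² + -0.0008889²) = 0.001008
Seepage velocity v = K·i/n = 29.0 × 0.001008 / 0.29 = 0.1008 m/day.
t = 1000 / 0.1008 = 9921 days = 27.2 years.

27 years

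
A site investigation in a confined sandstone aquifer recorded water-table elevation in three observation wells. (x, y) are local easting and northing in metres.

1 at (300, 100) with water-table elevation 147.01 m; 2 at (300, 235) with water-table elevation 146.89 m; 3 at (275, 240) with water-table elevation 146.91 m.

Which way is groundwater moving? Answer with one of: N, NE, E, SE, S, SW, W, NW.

NE

Taking 1 as reference: 2−1 = (0, 135, -0.12); 3−1 = (-25, 140, -0.10).
Determinant of the coordinate differences = 0·140 − (-25)·135 = 3375.
∂h/∂x = [(-0.12)·140 − (-0.10)·135] / 3375 = -0.0009778
∂h/∂y = [0·(-0.10) − (-25)·(-0.12)] / 3375 = -0.0008889
Flow = −∇h = (+0.0009778 east, +0.0008889 north), which points northeast.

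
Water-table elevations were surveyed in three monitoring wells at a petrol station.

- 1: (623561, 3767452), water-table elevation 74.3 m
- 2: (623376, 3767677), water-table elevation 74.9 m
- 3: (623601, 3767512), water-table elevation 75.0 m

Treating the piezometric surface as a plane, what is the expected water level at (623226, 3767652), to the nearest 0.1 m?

With h = a·x + b·y + c and 1 as origin, the differences give:
  (-185)·a + 225·b = +0.6
  40·a + 60·b = +0.7
Eliminate b (×60 and ×225, subtract): -20100·a = -121.50 → a = ∂h/∂x = +0.006045
Back-substitute: b = ∂h/∂y = +0.007637.
h(623226, 3767652) = 74.3 + (+0.006045)·(-335) + (+0.007637)·(200) = 74.3 -2.025 +1.527 = 73.802 m.

73.8 m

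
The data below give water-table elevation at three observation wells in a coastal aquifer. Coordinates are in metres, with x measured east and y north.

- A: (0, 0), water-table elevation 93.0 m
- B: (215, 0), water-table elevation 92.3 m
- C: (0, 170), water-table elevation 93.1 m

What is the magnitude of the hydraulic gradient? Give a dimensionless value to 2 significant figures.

∂h/∂x = (92.3 − 93.0) / (215 − 0) = -0.003256
∂h/∂y = (93.1 − 93.0) / (170 − 0) = +0.0005882
|∇h| = √(-0.003256² + 0.0005882²) = 0.003309

0.0033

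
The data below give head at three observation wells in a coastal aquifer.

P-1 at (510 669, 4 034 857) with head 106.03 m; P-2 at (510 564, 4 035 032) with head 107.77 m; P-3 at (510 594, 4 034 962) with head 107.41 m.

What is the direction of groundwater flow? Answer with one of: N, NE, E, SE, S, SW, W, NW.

E

Three-point gradient (reference P-1): Δ to P-2 = (-105, 175, +1.74), Δ to P-3 = (-75, 105, +1.38).
∂h/∂x = -0.02800, ∂h/∂y = -0.006857 (det = 2100).
Flow = −∇h = (+0.02800 east, +0.006857 north), which points east.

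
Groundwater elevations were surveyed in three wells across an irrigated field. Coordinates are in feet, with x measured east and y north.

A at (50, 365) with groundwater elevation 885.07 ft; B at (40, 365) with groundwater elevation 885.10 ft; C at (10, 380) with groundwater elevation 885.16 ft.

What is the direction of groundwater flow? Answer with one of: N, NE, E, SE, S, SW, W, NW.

With h = a·x + b·y + c and A as origin, the differences give:
  (-10)·a + 0·b = +0.03
  (-40)·a + 15·b = +0.09
Eliminate b (×15 and ×0, subtract): -150·a = 0.450 → a = ∂h/∂x = -0.003000
Back-substitute: b = ∂h/∂y = -0.002000.
Flow = −∇h = (+0.003000 east, +0.002000 north), which points northeast.

NE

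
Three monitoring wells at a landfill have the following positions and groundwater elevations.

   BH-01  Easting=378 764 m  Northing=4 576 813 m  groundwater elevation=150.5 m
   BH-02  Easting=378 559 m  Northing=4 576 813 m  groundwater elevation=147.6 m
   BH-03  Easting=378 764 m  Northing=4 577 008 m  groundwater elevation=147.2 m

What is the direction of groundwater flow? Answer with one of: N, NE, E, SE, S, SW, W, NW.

NW

∂h/∂x = (147.6 − 150.5) / (378559 − 378764) = +0.01415
∂h/∂y = (147.2 − 150.5) / (4577008 − 4576813) = -0.01692
Flow = −∇h = (-0.01415 east, +0.01692 north), which points northwest.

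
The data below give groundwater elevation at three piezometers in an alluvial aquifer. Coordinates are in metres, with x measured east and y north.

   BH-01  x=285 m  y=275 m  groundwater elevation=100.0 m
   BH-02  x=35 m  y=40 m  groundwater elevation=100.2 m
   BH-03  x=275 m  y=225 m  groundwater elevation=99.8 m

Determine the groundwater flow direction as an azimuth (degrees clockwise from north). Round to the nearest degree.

Differences from BH-01: to BH-02 (Δx, Δy, Δh) = (-250, -235, +0.2); to BH-03 = (-10, -50, -0.2).
Solve a·Δx + b·Δy = Δh: det = (-250)·(-50) − (-10)·(-235) = 10150.
∂h/∂x = [(+0.2)·(-50) − (-0.2)·(-235)] / 10150 = -0.005616
∂h/∂y = [(-250)·(-0.2) − (-10)·(+0.2)] / 10150 = +0.005123
Flow direction (−∇h) has components (+0.005616 E, -0.005123 N).
Azimuth = atan2(E, N) = atan2(+0.005616, -0.005123) = 132.4° ≈ 132°.

132°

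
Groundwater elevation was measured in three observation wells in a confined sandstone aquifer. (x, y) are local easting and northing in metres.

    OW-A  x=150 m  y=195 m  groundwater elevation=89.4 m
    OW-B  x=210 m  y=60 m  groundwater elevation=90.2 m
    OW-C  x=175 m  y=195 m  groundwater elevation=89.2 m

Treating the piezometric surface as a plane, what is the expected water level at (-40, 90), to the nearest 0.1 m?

With h = a·x + b·y + c and OW-A as origin, the differences give:
  60·a + (-135)·b = +0.8
  25·a + 0·b = -0.2
Eliminate b (×0 and ×(-135), subtract): 3375·a = -27.00 → a = ∂h/∂x = -0.008000
Back-substitute: b = ∂h/∂y = -0.009481.
h(-40, 90) = 89.4 + (-0.008000)·(-190) + (-0.009481)·(-105) = 89.4 +1.520 +0.996 = 91.916 m.

91.9 m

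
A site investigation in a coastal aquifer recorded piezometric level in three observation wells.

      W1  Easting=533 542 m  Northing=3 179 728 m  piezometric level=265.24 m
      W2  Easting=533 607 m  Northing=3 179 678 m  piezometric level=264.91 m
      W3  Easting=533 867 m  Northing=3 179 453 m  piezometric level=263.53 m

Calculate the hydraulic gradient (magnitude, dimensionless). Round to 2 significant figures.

0.0040

Taking W1 as reference: W2−W1 = (65, -50, -0.33); W3−W1 = (325, -275, -1.71).
Solve a·Δx + b·Δy = Δh: det = 65·(-275) − 325·(-50) = -1625.
∂h/∂x = [(-0.33)·(-275) − (-1.71)·(-50)] / -1625 = -0.003231
∂h/∂y = [65·(-1.71) − 325·(-0.33)] / -1625 = +0.002400
|∇h| = √(-0.003231² + 0.002400²) = 0.004025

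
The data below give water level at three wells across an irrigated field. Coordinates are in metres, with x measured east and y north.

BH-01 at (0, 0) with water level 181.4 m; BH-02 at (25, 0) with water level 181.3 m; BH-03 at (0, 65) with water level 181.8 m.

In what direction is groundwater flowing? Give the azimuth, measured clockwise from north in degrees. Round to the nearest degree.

147°

∂h/∂x = (181.3 − 181.4) / (25 − 0) = -0.004000
∂h/∂y = (181.8 − 181.4) / (65 − 0) = +0.006154
Flow direction (−∇h) has components (+0.004000 E, -0.006154 N).
Azimuth = atan2(E, N) = atan2(+0.004000, -0.006154) = 147.0° ≈ 147°.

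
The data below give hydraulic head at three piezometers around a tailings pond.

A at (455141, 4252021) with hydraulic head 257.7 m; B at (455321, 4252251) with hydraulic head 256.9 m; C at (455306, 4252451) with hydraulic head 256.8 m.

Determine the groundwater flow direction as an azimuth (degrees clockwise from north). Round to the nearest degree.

078°

With h = a·x + b·y + c and A as origin, the differences give:
  180·a + 230·b = -0.8
  165·a + 430·b = -0.9
Eliminate b (×430 and ×230, subtract): 39450·a = -137.00 → a = ∂h/∂x = -0.003473
Back-substitute: b = ∂h/∂y = -0.0007605.
Flow direction (−∇h) has components (+0.003473 E, +0.0007605 N).
Azimuth = atan2(E, N) = atan2(+0.003473, +0.0007605) = 77.6° ≈ 078°.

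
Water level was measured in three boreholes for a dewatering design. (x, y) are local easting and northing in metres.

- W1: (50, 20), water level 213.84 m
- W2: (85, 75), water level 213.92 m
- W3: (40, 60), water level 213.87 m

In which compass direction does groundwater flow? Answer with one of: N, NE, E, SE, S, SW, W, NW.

SW

With h = a·x + b·y + c and W1 as origin, the differences give:
  35·a + 55·b = +0.08
  (-10)·a + 40·b = +0.03
Eliminate b (×40 and ×55, subtract): 1950·a = 1.550 → a = ∂h/∂x = +0.0007949
Back-substitute: b = ∂h/∂y = +0.0009487.
Flow = −∇h = (-0.0007949 east, -0.0009487 north), which points southwest.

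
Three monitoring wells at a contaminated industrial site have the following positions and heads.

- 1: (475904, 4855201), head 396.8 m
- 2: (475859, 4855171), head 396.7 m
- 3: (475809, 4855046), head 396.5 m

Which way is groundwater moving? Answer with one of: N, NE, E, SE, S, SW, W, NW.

SW

Taking 1 as reference: 2−1 = (-45, -30, -0.1); 3−1 = (-95, -155, -0.3).
Solve a·Δx + b·Δy = Δh: det = (-45)·(-155) − (-95)·(-30) = 4125.
∂h/∂x = [(-0.1)·(-155) − (-0.3)·(-30)] / 4125 = +0.001576
∂h/∂y = [(-45)·(-0.3) − (-95)·(-0.1)] / 4125 = +0.0009697
Flow = −∇h = (-0.001576 east, -0.0009697 north), which points southwest.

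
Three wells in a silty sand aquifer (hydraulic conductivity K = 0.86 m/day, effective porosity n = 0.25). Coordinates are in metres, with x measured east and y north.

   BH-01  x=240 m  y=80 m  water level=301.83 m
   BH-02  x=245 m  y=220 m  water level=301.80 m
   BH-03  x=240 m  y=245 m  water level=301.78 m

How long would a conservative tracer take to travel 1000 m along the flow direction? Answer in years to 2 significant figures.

320 years

Taking BH-01 as reference: BH-02−BH-01 = (5, 140, -0.03); BH-03−BH-01 = (0, 165, -0.05).
Solve a·Δx + b·Δy = Δh: det = 5·165 − 0·140 = 825.
∂h/∂x = [(-0.03)·165 − (-0.05)·140] / 825 = +0.002485
∂h/∂y = [5·(-0.05) − 0·(-0.03)] / 825 = -0.0003030
|∇h| = √(0.002485² + -0.0003030²) = 0.002503
Seepage velocity v = K·i/n = 0.86 × 0.002503 / 0.25 = 0.00861 m/day.
t = 1000 / 0.00861 = 1.161e+05 days = 318 years.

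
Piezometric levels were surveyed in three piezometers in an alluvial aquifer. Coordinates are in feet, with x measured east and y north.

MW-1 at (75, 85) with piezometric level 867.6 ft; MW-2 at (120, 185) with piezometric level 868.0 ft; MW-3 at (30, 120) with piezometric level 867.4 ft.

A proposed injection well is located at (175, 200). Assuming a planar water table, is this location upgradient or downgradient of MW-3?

Three-point gradient (reference MW-1): Δ to MW-2 = (45, 100, +0.4), Δ to MW-3 = (-45, 35, -0.2).
∂h/∂x = +0.005597, ∂h/∂y = +0.001481 (det = 6075).
Head at (175, 200) = 867.6 + (+0.005597)·(100) + (+0.001481)·(115) = 868.33 ft.
That is higher than the 867.4 ft at MW-3, so the point is upgradient.

upgradient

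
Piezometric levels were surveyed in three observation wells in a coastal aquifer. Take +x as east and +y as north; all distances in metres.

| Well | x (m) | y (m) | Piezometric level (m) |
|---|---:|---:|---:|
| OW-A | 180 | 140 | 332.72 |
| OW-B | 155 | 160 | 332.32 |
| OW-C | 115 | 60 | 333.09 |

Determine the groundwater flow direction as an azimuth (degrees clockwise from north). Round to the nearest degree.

325°

Differences from OW-A: to OW-B (Δx, Δy, Δh) = (-25, 20, -0.40); to OW-C = (-65, -80, +0.37).
Solve a·Δx + b·Δy = Δh: det = (-25)·(-80) − (-65)·20 = 3300.
∂h/∂x = [(-0.40)·(-80) − (+0.37)·20] / 3300 = +0.007455
∂h/∂y = [(-25)·(+0.37) − (-65)·(-0.40)] / 3300 = -0.01068
Flow direction (−∇h) has components (-0.007455 E, +0.01068 N).
Azimuth = atan2(E, N) = atan2(-0.007455, +0.01068) = 325.1° ≈ 325°.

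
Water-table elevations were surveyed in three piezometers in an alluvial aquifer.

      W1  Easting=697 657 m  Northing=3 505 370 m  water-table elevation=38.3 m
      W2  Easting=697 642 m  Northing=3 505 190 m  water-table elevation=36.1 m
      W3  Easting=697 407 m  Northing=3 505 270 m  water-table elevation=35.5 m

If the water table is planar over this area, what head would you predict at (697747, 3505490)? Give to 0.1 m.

40.3 m

With h = a·x + b·y + c and W1 as origin, the differences give:
  (-15)·a + (-180)·b = -2.2
  (-250)·a + (-100)·b = -2.8
Eliminate b (×(-100) and ×(-180), subtract): -43500·a = -284.00 → a = ∂h/∂x = +0.006529
Back-substitute: b = ∂h/∂y = +0.01168.
h(697747, 3505490) = 38.3 + (+0.006529)·(90) + (+0.01168)·(120) = 38.3 +0.588 +1.401 = 40.289 m.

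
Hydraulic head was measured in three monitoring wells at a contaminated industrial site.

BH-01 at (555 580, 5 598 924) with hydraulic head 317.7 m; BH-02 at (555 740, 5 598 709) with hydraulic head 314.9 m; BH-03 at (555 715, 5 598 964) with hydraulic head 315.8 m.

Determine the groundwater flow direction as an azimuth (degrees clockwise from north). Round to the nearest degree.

098°

Taking BH-01 as reference: BH-02−BH-01 = (160, -215, -2.8); BH-03−BH-01 = (135, 40, -1.9).
Solve a·Δx + b·Δy = Δh: det = 160·40 − 135·(-215) = 35425.
∂h/∂x = [(-2.8)·40 − (-1.9)·(-215)] / 35425 = -0.01469
∂h/∂y = [160·(-1.9) − 135·(-2.8)] / 35425 = +0.002089
Flow direction (−∇h) has components (+0.01469 E, -0.002089 N).
Azimuth = atan2(E, N) = atan2(+0.01469, -0.002089) = 98.1° ≈ 098°.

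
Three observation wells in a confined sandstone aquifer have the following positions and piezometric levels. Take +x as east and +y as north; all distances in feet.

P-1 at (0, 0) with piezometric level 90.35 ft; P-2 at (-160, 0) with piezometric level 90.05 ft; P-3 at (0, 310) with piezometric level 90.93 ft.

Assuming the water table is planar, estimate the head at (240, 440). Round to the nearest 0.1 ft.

∂h/∂x = (90.05 − 90.35) / (-160 − 0) = +0.001875
∂h/∂y = (90.93 − 90.35) / (310 − 0) = +0.001871
h(240, 440) = 90.35 + (+0.001875)·(240) + (+0.001871)·(440) = 90.35 +0.450 +0.823 = 91.623 ft.

91.6 ft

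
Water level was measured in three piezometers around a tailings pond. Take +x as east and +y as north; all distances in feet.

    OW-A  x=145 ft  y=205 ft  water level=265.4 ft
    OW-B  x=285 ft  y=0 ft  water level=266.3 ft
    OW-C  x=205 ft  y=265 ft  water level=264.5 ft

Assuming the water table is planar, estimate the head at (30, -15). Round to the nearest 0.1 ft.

268.0 ft

Taking OW-A as reference: OW-B−OW-A = (140, -205, +0.9); OW-C−OW-A = (60, 60, -0.9).
Determinant of the coordinate differences = 140·60 − 60·(-205) = 20700.
∂h/∂x = [(+0.9)·60 − (-0.9)·(-205)] / 20700 = -0.006304
∂h/∂y = [140·(-0.9) − 60·(+0.9)] / 20700 = -0.008696
h(30, -15) = 265.4 + (-0.006304)·(-115) + (-0.008696)·(-220) = 265.4 +0.725 +1.913 = 268.038 ft.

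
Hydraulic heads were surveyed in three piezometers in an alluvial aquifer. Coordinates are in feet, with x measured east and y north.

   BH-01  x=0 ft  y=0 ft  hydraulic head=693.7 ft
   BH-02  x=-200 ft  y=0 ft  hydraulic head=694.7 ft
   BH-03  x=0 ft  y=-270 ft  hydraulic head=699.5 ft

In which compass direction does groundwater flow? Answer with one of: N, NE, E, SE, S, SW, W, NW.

∂h/∂x = (694.7 − 693.7) / (-200 − 0) = -0.005000
∂h/∂y = (699.5 − 693.7) / (-270 − 0) = -0.02148
Flow = −∇h = (+0.005000 east, +0.02148 north), which points north.

N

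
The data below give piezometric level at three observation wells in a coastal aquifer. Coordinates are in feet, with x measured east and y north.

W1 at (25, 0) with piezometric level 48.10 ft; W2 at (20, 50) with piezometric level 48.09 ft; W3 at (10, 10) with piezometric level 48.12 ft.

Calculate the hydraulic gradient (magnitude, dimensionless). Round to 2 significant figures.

0.0016

With h = a·x + b·y + c and W1 as origin, the differences give:
  (-5)·a + 50·b = -0.01
  (-15)·a + 10·b = +0.02
Eliminate b (×10 and ×50, subtract): 700·a = -1.100 → a = ∂h/∂x = -0.001571
Back-substitute: b = ∂h/∂y = -0.0003571.
|∇h| = √(-0.001571² + -0.0003571²) = 0.001611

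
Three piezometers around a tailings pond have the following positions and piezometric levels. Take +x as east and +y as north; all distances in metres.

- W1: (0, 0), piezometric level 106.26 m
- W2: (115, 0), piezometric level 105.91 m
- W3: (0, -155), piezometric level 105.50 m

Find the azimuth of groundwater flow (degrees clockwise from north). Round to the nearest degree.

148°

∂h/∂x = (105.91 − 106.26) / (115 − 0) = -0.003043
∂h/∂y = (105.50 − 106.26) / (-155 − 0) = +0.004903
Flow direction (−∇h) has components (+0.003043 E, -0.004903 N).
Azimuth = atan2(E, N) = atan2(+0.003043, -0.004903) = 148.2° ≈ 148°.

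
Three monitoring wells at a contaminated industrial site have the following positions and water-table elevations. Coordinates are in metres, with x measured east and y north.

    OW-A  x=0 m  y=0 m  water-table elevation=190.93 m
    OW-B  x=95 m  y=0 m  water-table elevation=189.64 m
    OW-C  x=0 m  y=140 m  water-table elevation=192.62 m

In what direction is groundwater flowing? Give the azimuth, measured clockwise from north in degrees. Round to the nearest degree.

132°

∂h/∂x = (189.64 − 190.93) / (95 − 0) = -0.01358
∂h/∂y = (192.62 − 190.93) / (140 − 0) = +0.01207
Flow direction (−∇h) has components (+0.01358 E, -0.01207 N).
Azimuth = atan2(E, N) = atan2(+0.01358, -0.01207) = 131.6° ≈ 132°.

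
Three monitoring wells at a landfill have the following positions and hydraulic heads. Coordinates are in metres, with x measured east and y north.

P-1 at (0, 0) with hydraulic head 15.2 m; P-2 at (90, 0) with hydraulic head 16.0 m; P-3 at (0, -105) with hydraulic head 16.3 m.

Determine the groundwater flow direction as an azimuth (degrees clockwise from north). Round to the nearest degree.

∂h/∂x = (16.0 − 15.2) / (90 − 0) = +0.008889
∂h/∂y = (16.3 − 15.2) / (-105 − 0) = -0.01048
Flow direction (−∇h) has components (-0.008889 E, +0.01048 N).
Azimuth = atan2(E, N) = atan2(-0.008889, +0.01048) = 319.7° ≈ 320°.

320°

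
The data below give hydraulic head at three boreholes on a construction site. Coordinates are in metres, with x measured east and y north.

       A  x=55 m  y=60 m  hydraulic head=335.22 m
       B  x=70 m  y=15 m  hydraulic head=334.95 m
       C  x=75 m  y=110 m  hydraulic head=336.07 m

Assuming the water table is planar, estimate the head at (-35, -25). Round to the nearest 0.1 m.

332.9 m

Differences from A: to B (Δx, Δy, Δh) = (15, -45, -0.27); to C = (20, 50, +0.85).
Solve a·Δx + b·Δy = Δh: det = 15·50 − 20·(-45) = 1650.
∂h/∂x = [(-0.27)·50 − (+0.85)·(-45)] / 1650 = +0.01500
∂h/∂y = [15·(+0.85) − 20·(-0.27)] / 1650 = +0.01100
h(-35, -25) = 335.22 + (+0.01500)·(-90) + (+0.01100)·(-85) = 335.22 -1.350 -0.935 = 332.935 m.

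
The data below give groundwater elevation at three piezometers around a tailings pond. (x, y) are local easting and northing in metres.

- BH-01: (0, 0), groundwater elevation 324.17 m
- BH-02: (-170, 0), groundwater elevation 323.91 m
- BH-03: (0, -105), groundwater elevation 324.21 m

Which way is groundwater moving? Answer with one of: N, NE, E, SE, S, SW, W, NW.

∂h/∂x = (323.91 − 324.17) / (-170 − 0) = +0.001529
∂h/∂y = (324.21 − 324.17) / (-105 − 0) = -0.0003810
Flow = −∇h = (-0.001529 east, +0.0003810 north), which points west.

W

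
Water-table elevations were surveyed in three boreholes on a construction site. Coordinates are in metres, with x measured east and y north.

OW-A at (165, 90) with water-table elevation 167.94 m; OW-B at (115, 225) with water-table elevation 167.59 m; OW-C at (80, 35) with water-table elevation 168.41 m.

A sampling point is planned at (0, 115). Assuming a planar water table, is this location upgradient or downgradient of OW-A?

With h = a·x + b·y + c and OW-A as origin, the differences give:
  (-50)·a + 135·b = -0.35
  (-85)·a + (-55)·b = +0.47
Eliminate b (×(-55) and ×135, subtract): 14225·a = -44.200 → a = ∂h/∂x = -0.003107
Back-substitute: b = ∂h/∂y = -0.003743.
Head at (0, 115) = 167.94 + (-0.003107)·(-165) + (-0.003743)·(25) = 168.36 m.
That is higher than the 167.94 m at OW-A, so the point is upgradient.

upgradient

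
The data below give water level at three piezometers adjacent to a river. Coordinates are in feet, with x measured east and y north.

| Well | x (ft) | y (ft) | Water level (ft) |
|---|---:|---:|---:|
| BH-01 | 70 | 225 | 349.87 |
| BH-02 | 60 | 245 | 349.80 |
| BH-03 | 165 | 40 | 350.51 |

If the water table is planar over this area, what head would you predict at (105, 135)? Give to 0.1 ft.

350.2 ft

Differences from BH-01: to BH-02 (Δx, Δy, Δh) = (-10, 20, -0.07); to BH-03 = (95, -185, +0.64).
Determinant of the coordinate differences = (-10)·(-185) − 95·20 = -50.
∂h/∂x = [(-0.07)·(-185) − (+0.64)·20] / -50 = -0.003000
∂h/∂y = [(-10)·(+0.64) − 95·(-0.07)] / -50 = -0.005000
h(105, 135) = 349.87 + (-0.003000)·(35) + (-0.005000)·(-90) = 349.87 -0.105 +0.450 = 350.215 ft.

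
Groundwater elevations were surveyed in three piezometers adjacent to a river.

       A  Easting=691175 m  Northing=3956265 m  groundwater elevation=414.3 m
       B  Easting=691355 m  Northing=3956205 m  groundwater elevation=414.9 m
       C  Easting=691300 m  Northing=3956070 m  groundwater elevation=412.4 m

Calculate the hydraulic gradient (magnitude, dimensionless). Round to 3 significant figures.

Taking A as reference: B−A = (180, -60, +0.6); C−A = (125, -195, -1.9).
Determinant of the coordinate differences = 180·(-195) − 125·(-60) = -27600.
∂h/∂x = [(+0.6)·(-195) − (-1.9)·(-60)] / -27600 = +0.008370
∂h/∂y = [180·(-1.9) − 125·(+0.6)] / -27600 = +0.01511
|∇h| = √(0.008370² + 0.01511²) = 0.01727

0.0173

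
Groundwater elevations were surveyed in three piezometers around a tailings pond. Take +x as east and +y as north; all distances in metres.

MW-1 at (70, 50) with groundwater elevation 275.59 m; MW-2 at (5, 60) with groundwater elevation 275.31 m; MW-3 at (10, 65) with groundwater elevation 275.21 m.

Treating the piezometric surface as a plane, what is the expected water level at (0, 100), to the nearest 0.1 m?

274.5 m

Taking MW-1 as reference: MW-2−MW-1 = (-65, 10, -0.28); MW-3−MW-1 = (-60, 15, -0.38).
Determinant of the coordinate differences = (-65)·15 − (-60)·10 = -375.
∂h/∂x = [(-0.28)·15 − (-0.38)·10] / -375 = +0.001067
∂h/∂y = [(-65)·(-0.38) − (-60)·(-0.28)] / -375 = -0.02107
h(0, 100) = 275.59 + (+0.001067)·(-70) + (-0.02107)·(50) = 275.59 -0.075 -1.053 = 274.462 m.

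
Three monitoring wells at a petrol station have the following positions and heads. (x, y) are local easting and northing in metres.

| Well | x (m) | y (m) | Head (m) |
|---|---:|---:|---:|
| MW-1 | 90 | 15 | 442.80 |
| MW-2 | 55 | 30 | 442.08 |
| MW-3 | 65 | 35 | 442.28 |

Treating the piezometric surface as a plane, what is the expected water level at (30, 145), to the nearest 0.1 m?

With h = a·x + b·y + c and MW-1 as origin, the differences give:
  (-35)·a + 15·b = -0.72
  (-25)·a + 20·b = -0.52
Eliminate b (×20 and ×15, subtract): -325·a = -6.600 → a = ∂h/∂x = +0.02031
Back-substitute: b = ∂h/∂y = -0.0006154.
h(30, 145) = 442.80 + (+0.02031)·(-60) + (-0.0006154)·(130) = 442.80 -1.218 -0.080 = 441.502 m.

441.5 m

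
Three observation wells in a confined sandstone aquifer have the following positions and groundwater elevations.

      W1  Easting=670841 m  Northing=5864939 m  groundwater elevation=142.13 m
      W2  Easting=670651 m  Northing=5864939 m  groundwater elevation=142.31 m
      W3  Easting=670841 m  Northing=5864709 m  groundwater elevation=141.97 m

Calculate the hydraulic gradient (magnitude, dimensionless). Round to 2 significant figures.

∂h/∂x = (142.31 − 142.13) / (670651 − 670841) = -0.0009474
∂h/∂y = (141.97 − 142.13) / (5864709 − 5864939) = +0.0006957
|∇h| = √(-0.0009474² + 0.0006957²) = 0.001175

0.0012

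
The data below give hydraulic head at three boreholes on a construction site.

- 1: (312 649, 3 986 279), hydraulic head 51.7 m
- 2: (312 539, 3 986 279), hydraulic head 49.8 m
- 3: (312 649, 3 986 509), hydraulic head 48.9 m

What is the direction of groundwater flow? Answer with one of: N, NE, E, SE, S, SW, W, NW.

NW

∂h/∂x = (49.8 − 51.7) / (312539 − 312649) = +0.01727
∂h/∂y = (48.9 − 51.7) / (3986509 − 3986279) = -0.01217
Flow = −∇h = (-0.01727 east, +0.01217 north), which points northwest.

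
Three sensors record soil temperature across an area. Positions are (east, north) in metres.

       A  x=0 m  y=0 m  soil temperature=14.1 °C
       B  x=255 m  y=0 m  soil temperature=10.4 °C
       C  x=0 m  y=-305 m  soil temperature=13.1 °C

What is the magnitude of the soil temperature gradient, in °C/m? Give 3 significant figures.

∂T/∂x = (10.4 − 14.1) / (255 − 0) = -0.01451
∂T/∂y = (13.1 − 14.1) / (-305 − 0) = +0.003279
|∇f| = √(-0.01451² + 0.003279²) = 0.01488 °C/m

0.0149 °C/m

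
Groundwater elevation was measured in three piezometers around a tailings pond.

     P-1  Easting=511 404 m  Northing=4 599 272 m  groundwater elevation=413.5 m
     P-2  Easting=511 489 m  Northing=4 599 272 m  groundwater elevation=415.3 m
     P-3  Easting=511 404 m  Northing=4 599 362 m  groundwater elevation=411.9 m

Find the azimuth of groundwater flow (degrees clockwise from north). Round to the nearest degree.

∂h/∂x = (415.3 − 413.5) / (511489 − 511404) = +0.02118
∂h/∂y = (411.9 − 413.5) / (4599362 − 4599272) = -0.01778
Flow direction (−∇h) has components (-0.02118 E, +0.01778 N).
Azimuth = atan2(E, N) = atan2(-0.02118, +0.01778) = 310.0° ≈ 310°.

310°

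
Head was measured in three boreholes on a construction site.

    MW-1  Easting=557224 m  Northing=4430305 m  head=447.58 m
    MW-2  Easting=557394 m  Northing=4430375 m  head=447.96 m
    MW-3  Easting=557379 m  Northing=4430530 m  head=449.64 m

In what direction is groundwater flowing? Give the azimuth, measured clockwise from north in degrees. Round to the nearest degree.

Three-point gradient (reference MW-1): Δ to MW-2 = (170, 70, +0.38), Δ to MW-3 = (155, 225, +2.06).
∂h/∂x = -0.002142, ∂h/∂y = +0.01063 (det = 27400).
Flow direction (−∇h) has components (+0.002142 E, -0.01063 N).
Azimuth = atan2(E, N) = atan2(+0.002142, -0.01063) = 168.6° ≈ 169°.

169°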